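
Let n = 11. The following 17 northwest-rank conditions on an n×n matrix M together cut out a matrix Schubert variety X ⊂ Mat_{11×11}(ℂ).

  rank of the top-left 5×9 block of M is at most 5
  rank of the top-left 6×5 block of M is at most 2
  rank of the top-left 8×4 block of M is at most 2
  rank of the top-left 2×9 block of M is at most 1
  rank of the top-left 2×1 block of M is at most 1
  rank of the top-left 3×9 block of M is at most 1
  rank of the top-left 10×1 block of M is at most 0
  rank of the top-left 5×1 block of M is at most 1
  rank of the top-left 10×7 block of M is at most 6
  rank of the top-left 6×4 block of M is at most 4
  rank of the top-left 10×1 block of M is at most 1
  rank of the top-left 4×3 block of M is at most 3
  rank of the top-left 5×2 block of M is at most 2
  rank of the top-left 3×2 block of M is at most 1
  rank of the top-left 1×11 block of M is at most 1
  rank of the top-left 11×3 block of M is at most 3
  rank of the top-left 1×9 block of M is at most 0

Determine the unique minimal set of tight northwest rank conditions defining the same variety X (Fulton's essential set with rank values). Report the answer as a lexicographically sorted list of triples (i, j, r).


Reconstructing r_w from the 17 given conditions:

  i=1: 0 0 0 0 0 0 0 0 0 1 1
  i=2: 0 1 1 1 1 1 1 1 1 2 2
  i=3: 0 1 1 1 1 1 1 1 1 2 3
  i=4: 0 1 2 2 2 2 2 2 2 3 4
  i=5: 0 1 2 2 2 3 3 3 3 4 5
  i=6: 0 1 2 2 2 3 4 4 4 5 6
  i=7: 0 1 2 2 3 4 5 5 5 6 7
  i=8: 0 1 2 2 3 4 5 6 6 7 8
  i=9: 0 1 2 3 4 5 6 7 7 8 9
  i=10: 0 1 2 3 4 5 6 7 8 9 10
  i=11: 1 2 3 4 5 6 7 8 9 10 11

so w = (10, 2, 11, 3, 6, 7, 5, 8, 4, 9, 1).

ℓ(w)=31; the 5 essential cells (i,j,r):

[(1, 9, 0), (3, 9, 1), (6, 5, 2), (8, 4, 2), (10, 1, 0)]


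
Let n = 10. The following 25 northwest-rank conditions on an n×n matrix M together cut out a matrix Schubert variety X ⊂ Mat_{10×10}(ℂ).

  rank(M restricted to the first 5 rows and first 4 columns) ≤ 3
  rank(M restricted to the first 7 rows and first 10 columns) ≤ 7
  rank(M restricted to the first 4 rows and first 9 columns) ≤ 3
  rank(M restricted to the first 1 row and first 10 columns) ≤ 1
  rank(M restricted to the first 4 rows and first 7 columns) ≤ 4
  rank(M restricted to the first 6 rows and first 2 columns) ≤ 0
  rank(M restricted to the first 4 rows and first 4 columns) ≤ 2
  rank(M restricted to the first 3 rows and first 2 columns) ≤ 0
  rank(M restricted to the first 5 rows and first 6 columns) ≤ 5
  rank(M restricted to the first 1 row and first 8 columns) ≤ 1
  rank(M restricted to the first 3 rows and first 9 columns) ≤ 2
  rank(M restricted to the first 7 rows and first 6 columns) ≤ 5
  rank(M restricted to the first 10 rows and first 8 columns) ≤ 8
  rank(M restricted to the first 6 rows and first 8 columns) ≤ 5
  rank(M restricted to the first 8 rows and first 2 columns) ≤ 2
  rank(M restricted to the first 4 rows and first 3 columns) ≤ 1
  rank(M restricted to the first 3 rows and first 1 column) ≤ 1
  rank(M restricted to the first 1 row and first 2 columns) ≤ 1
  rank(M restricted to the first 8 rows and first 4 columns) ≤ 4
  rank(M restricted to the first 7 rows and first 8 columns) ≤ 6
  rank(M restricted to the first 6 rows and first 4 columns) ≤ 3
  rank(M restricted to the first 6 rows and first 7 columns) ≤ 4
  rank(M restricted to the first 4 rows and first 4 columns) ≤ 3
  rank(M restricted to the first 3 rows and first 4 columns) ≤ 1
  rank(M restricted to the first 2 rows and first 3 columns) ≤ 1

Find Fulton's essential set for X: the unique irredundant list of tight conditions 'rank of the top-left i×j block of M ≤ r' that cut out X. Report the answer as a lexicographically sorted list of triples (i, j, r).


The tightest implied rank at each (i,j), from the 25 conditions:

  R[1]: 0, 0, 1, 1, 1, 1, 1, 1, 1, 1
  R[2]: 0, 0, 1, 1, 2, 2, 2, 2, 2, 2
  R[3]: 0, 0, 1, 1, 2, 2, 2, 2, 2, 3
  R[4]: 0, 0, 1, 2, 3, 3, 3, 3, 3, 4
  R[5]: 0, 0, 1, 2, 3, 4, 4, 4, 4, 5
  R[6]: 0, 0, 1, 2, 3, 4, 4, 5, 5, 6
  R[7]: 1, 1, 2, 3, 4, 5, 5, 6, 6, 7
  R[8]: 1, 2, 3, 4, 5, 6, 6, 7, 7, 8
  R[9]: 1, 2, 3, 4, 5, 6, 7, 8, 8, 9
  R[10]: 1, 2, 3, 4, 5, 6, 7, 8, 9, 10

the unique w with this rank table is (3, 5, 10, 4, 6, 8, 1, 2, 7, 9).

Fulton essential set (4 of the 19 Rothe cells):

[(3, 4, 1), (3, 9, 2), (6, 2, 0), (6, 7, 4)]


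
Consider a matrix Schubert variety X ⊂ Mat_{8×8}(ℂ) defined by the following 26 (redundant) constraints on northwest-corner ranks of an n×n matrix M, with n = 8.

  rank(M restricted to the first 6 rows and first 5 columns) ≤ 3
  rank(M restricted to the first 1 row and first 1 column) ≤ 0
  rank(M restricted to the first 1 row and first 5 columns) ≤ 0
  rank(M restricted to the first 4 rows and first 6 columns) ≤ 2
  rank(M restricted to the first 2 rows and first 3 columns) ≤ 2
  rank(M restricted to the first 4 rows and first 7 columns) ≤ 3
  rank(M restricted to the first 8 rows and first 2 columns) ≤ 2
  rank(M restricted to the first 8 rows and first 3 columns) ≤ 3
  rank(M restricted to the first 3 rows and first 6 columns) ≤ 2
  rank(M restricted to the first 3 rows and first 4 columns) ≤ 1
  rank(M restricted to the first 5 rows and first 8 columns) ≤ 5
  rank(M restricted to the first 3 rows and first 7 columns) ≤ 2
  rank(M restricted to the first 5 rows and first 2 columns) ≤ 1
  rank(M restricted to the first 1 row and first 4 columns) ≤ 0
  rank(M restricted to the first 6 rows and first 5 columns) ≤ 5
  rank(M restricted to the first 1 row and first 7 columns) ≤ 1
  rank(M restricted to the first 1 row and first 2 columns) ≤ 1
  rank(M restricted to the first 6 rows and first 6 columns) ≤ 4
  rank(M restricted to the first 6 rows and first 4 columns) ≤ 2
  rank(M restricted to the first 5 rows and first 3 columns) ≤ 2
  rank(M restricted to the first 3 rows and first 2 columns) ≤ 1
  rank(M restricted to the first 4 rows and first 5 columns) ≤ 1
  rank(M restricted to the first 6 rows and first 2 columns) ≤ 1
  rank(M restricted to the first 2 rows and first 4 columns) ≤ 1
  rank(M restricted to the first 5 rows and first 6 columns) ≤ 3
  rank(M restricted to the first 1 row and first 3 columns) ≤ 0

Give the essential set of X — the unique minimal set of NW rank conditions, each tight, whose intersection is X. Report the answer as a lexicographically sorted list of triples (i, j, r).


Recovering R(i,j) via the rank-extension bound from the 26 conditions:

  0 0 0 0 0 1 1 1
  1 1 1 1 1 2 2 2
  1 1 1 1 1 2 2 3
  1 1 1 1 1 2 3 4
  1 1 2 2 2 3 4 5
  1 1 2 2 3 4 5 6
  1 2 3 3 4 5 6 7
  1 2 3 4 5 6 7 8

so w = (6, 1, 8, 7, 3, 5, 2, 4).

D(w) has 17 cells with 5 SE-corners; essential set:

[(1, 5, 0), (3, 7, 2), (4, 5, 1), (6, 2, 1), (6, 4, 2)]


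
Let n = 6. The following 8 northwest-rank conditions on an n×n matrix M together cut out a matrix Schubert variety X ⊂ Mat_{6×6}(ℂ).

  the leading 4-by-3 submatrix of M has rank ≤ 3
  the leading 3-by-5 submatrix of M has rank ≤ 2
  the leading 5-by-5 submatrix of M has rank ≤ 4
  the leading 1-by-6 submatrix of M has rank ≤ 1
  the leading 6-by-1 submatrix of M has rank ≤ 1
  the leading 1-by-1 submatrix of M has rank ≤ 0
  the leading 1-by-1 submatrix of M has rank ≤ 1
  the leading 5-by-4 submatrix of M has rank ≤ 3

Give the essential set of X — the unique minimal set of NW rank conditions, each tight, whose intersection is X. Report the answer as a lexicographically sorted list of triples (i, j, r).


The tightest implied rank at each (i,j), from the 8 conditions:

  row 1: 0 | 1 | 1 | 1 | 1 | 1
  row 2: 1 | 2 | 2 | 2 | 2 | 2
  row 3: 1 | 2 | 2 | 2 | 2 | 3
  row 4: 1 | 2 | 3 | 3 | 3 | 4
  row 5: 1 | 2 | 3 | 3 | 4 | 5
  row 6: 1 | 2 | 3 | 4 | 5 | 6

reading off 1-entries of Δ²R: w = (2, 1, 6, 3, 5, 4).

|D(w)|=5, |Ess(w)|=3:

[(1, 1, 0), (3, 5, 2), (5, 4, 3)]


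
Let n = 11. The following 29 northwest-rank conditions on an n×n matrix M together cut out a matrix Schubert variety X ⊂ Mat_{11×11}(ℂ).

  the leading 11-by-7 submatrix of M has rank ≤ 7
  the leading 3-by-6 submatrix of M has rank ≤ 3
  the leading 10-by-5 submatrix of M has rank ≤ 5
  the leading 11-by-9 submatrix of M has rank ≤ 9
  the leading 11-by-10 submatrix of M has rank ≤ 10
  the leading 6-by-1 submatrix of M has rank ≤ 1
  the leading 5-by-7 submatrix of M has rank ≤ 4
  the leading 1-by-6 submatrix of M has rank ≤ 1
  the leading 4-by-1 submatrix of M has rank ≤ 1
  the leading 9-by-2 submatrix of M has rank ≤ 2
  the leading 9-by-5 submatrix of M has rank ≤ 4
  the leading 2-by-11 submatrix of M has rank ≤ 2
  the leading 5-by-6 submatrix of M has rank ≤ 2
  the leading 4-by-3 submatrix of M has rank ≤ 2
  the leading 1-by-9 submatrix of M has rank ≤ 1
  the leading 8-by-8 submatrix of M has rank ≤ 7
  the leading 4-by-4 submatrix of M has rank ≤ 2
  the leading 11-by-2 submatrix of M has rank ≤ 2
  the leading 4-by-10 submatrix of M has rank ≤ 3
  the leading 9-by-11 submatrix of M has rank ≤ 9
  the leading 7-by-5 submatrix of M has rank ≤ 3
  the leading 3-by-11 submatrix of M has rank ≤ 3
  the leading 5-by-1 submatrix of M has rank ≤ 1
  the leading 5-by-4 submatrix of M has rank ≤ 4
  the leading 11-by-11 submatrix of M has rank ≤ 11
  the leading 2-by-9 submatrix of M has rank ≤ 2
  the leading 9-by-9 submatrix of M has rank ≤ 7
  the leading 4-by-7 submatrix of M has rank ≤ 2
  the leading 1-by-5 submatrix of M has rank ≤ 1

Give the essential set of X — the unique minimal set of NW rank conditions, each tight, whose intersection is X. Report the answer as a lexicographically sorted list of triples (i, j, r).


Rank table r_w(11×11) implied by the 29 constraints:

  row 1: 1 1 1 1 1 1 1 1 1 1 1
  row 2: 1 2 2 2 2 2 2 2 2 2 2
  row 3: 1 2 2 2 2 2 2 3 3 3 3
  row 4: 1 2 2 2 2 2 2 3 3 3 4
  row 5: 1 2 2 2 2 2 3 4 4 4 5
  row 6: 1 2 3 3 3 3 4 5 5 5 6
  row 7: 1 2 3 3 3 4 5 6 6 6 7
  row 8: 1 2 3 4 4 5 6 7 7 7 8
  row 9: 1 2 3 4 4 5 6 7 7 8 9
  row 10: 1 2 3 4 5 6 7 8 8 9 10
  row 11: 1 2 3 4 5 6 7 8 9 10 11

the unique w with this rank table is (1, 2, 8, 11, 7, 3, 6, 4, 10, 5, 9).

Fulton essential set (6 of the 20 Rothe cells):

[(4, 7, 2), (4, 10, 3), (5, 6, 2), (7, 5, 3), (9, 5, 4), (9, 9, 7)]


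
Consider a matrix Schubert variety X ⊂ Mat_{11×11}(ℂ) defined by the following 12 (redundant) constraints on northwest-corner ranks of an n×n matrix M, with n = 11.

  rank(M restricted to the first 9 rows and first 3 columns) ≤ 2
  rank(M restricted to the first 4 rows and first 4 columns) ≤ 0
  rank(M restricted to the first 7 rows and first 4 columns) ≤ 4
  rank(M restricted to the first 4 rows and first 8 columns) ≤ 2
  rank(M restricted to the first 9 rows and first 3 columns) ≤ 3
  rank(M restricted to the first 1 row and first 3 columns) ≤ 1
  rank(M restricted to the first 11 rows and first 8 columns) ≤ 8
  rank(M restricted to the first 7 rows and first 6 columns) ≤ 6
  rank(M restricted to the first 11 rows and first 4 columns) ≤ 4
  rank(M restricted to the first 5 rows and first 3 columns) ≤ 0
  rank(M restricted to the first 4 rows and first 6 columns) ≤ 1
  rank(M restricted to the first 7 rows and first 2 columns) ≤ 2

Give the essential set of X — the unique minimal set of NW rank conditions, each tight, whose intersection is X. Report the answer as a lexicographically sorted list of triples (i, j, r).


Reconstructing r_w from the 12 given conditions:

  R[1]: 0, 0, 0, 0, 1, 1, 1, 1, 1, 1, 1
  R[2]: 0, 0, 0, 0, 1, 1, 2, 2, 2, 2, 2
  R[3]: 0, 0, 0, 0, 1, 1, 2, 2, 3, 3, 3
  R[4]: 0, 0, 0, 0, 1, 1, 2, 2, 3, 4, 4
  R[5]: 0, 0, 0, 1, 2, 2, 3, 3, 4, 5, 5
  R[6]: 1, 1, 1, 2, 3, 3, 4, 4, 5, 6, 6
  R[7]: 1, 2, 2, 3, 4, 4, 5, 5, 6, 7, 7
  R[8]: 1, 2, 2, 3, 4, 5, 6, 6, 7, 8, 8
  R[9]: 1, 2, 2, 3, 4, 5, 6, 7, 8, 9, 9
  R[10]: 1, 2, 3, 4, 5, 6, 7, 8, 9, 10, 10
  R[11]: 1, 2, 3, 4, 5, 6, 7, 8, 9, 10, 11

second differences of R give the permutation w = (5, 7, 9, 10, 4, 1, 2, 6, 8, 3, 11).

D(w) has 26 cells with 5 SE-corners; essential set:

[(4, 4, 0), (4, 6, 1), (4, 8, 2), (5, 3, 0), (9, 3, 2)]


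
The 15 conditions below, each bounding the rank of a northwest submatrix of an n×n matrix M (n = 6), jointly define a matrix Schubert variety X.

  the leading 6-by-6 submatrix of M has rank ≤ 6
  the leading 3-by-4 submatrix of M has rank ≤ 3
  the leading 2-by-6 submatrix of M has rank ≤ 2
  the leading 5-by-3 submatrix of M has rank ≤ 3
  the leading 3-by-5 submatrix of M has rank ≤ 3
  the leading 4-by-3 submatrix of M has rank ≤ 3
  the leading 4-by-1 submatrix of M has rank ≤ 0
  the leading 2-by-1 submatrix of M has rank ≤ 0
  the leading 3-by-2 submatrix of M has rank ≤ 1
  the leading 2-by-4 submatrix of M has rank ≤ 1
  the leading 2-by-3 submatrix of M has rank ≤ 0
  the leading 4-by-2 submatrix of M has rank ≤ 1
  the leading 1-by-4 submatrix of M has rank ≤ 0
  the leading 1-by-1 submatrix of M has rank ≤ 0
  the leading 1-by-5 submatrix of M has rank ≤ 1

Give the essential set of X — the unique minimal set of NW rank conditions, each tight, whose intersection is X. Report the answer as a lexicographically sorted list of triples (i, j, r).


Propagating the 15 rank bounds to every northwest block:

  0 0 0 0 1 1
  0 0 0 1 2 2
  0 1 1 2 3 3
  0 1 2 3 4 4
  1 2 3 4 5 5
  1 2 3 4 5 6

so w = (5, 4, 2, 3, 1, 6).

|D(w)|=9, |Ess(w)|=3:

[(1, 4, 0), (2, 3, 0), (4, 1, 0)]


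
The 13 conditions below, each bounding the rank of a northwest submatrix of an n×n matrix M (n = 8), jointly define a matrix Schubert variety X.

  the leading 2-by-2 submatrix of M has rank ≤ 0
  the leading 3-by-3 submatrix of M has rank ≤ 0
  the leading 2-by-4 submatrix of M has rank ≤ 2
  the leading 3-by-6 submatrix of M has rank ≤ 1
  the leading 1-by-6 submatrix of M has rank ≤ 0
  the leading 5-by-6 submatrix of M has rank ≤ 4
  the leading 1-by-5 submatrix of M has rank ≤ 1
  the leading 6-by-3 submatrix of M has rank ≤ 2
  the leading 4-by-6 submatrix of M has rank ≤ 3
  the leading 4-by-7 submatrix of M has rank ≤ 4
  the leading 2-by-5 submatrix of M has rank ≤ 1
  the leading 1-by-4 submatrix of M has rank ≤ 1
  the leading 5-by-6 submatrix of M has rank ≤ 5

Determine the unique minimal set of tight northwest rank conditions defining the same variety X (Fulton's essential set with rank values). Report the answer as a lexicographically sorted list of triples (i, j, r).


Propagating the 13 rank bounds to every northwest block:

  0  0  0  0  0  0  1  1
  0  0  0  1  1  1  2  2
  0  0  0  1  1  1  2  3
  1  1  1  2  2  2  3  4
  1  2  2  3  3  3  4  5
  1  2  2  3  4  4  5  6
  1  2  3  4  5  5  6  7
  1  2  3  4  5  6  7  8

the unique w with this rank table is (7, 4, 8, 1, 2, 5, 3, 6).

Fulton essential set (4 of the 15 Rothe cells):

[(1, 6, 0), (3, 3, 0), (3, 6, 1), (6, 3, 2)]


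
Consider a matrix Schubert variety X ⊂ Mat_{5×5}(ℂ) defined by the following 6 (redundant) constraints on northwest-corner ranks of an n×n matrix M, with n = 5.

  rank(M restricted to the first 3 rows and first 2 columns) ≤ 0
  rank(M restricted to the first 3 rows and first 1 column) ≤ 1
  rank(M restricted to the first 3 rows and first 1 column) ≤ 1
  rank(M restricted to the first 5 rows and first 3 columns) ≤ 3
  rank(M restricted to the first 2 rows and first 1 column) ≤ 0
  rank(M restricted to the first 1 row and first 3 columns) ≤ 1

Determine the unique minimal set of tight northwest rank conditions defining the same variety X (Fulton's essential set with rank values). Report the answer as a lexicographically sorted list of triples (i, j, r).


Propagating the 6 rank bounds to every northwest block:

  i=1: 0, 0, 1, 1, 1
  i=2: 0, 0, 1, 2, 2
  i=3: 0, 0, 1, 2, 3
  i=4: 1, 1, 2, 3, 4
  i=5: 1, 2, 3, 4, 5

the unique w with this rank table is (3, 4, 5, 1, 2).

|D(w)|=6, |Ess(w)|=1:

[(3, 2, 0)]


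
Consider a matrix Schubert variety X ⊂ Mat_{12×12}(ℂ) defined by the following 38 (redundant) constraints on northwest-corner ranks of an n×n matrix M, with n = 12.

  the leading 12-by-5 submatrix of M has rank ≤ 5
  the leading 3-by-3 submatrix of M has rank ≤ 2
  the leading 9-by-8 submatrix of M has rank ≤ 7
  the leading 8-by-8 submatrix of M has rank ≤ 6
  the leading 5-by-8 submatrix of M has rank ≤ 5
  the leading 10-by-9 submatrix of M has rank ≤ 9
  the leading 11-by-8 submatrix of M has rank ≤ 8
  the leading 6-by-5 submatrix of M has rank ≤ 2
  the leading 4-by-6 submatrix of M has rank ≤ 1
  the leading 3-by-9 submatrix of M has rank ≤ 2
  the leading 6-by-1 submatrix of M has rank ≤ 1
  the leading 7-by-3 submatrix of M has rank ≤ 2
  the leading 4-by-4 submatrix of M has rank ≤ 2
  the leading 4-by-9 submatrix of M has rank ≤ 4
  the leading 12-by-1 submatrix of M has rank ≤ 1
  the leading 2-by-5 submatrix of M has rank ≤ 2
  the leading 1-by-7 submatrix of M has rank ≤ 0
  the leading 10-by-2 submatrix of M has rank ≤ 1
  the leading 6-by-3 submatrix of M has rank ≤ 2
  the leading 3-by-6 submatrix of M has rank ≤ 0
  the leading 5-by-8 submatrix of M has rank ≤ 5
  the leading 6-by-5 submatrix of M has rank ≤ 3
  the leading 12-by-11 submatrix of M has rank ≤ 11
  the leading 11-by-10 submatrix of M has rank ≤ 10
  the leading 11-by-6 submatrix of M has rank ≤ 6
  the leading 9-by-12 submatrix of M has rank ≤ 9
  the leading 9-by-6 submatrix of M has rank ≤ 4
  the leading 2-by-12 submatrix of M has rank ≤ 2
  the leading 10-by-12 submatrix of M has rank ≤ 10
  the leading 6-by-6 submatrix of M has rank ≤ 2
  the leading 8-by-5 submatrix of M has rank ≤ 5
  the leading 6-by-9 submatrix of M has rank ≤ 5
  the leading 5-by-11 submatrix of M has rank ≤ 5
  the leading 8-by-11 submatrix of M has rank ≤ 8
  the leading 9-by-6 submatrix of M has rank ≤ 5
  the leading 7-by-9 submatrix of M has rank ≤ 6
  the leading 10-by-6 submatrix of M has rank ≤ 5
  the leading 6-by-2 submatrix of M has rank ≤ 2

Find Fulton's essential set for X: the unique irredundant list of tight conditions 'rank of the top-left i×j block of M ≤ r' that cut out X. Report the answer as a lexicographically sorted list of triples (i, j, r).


Rank table r_w(12×12) implied by the 38 constraints:

  0  0  0  0  0  0  0  1  1  1  1  1
  0  0  0  0  0  0  1  2  2  2  2  2
  0  0  0  0  0  0  1  2  2  3  3  3
  1  1  1  1  1  1  2  3  3  4  4  4
  1  1  2  2  2  2  3  4  4  5  5  5
  1  1  2  2  2  2  3  4  5  6  6  6
  1  1  2  3  3  3  4  5  6  7  7  7
  1  1  2  3  4  4  5  6  7  8  8  8
  1  1  2  3  4  4  5  6  7  8  9  9
  1  1  2  3  4  5  6  7  8  9  10  10
  1  2  3  4  5  6  7  8  9  10  11  11
  1  2  3  4  5  6  7  8  9  10  11  12

reading off 1-entries of Δ²R: w = (8, 7, 10, 1, 3, 9, 4, 5, 11, 6, 2, 12).

D(w) has 30 cells with 6 SE-corners; essential set:

[(1, 7, 0), (3, 6, 0), (3, 9, 2), (6, 6, 2), (9, 6, 4), (10, 2, 1)]


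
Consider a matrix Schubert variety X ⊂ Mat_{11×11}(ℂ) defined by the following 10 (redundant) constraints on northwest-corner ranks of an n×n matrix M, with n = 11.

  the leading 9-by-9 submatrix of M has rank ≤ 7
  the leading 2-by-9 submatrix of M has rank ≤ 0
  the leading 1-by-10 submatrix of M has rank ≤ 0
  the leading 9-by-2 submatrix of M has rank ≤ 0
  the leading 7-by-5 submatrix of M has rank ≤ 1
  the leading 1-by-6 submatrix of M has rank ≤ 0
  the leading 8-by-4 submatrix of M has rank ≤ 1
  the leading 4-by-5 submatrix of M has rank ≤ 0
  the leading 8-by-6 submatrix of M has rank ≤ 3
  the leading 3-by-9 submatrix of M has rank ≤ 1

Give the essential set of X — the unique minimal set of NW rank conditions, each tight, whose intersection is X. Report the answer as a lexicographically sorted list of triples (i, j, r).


Reconstructing r_w from the 10 given conditions:

  i=1: 0, 0, 0, 0, 0, 0, 0, 0, 0, 0, 1
  i=2: 0, 0, 0, 0, 0, 0, 0, 0, 0, 1, 2
  i=3: 0, 0, 0, 0, 0, 1, 1, 1, 1, 2, 3
  i=4: 0, 0, 0, 0, 0, 1, 2, 2, 2, 3, 4
  i=5: 0, 0, 1, 1, 1, 2, 3, 3, 3, 4, 5
  i=6: 0, 0, 1, 1, 1, 2, 3, 4, 4, 5, 6
  i=7: 0, 0, 1, 1, 1, 2, 3, 4, 5, 6, 7
  i=8: 0, 0, 1, 1, 2, 3, 4, 5, 6, 7, 8
  i=9: 0, 0, 1, 2, 3, 4, 5, 6, 7, 8, 9
  i=10: 1, 1, 2, 3, 4, 5, 6, 7, 8, 9, 10
  i=11: 1, 2, 3, 4, 5, 6, 7, 8, 9, 10, 11

reading off 1-entries of Δ²R: w = (11, 10, 6, 7, 3, 8, 9, 5, 4, 1, 2).

Rothe diagram D(w) (44 cells), 6 SE-corners (essential conditions):

[(1, 10, 0), (2, 9, 0), (4, 5, 0), (7, 5, 1), (8, 4, 1), (9, 2, 0)]


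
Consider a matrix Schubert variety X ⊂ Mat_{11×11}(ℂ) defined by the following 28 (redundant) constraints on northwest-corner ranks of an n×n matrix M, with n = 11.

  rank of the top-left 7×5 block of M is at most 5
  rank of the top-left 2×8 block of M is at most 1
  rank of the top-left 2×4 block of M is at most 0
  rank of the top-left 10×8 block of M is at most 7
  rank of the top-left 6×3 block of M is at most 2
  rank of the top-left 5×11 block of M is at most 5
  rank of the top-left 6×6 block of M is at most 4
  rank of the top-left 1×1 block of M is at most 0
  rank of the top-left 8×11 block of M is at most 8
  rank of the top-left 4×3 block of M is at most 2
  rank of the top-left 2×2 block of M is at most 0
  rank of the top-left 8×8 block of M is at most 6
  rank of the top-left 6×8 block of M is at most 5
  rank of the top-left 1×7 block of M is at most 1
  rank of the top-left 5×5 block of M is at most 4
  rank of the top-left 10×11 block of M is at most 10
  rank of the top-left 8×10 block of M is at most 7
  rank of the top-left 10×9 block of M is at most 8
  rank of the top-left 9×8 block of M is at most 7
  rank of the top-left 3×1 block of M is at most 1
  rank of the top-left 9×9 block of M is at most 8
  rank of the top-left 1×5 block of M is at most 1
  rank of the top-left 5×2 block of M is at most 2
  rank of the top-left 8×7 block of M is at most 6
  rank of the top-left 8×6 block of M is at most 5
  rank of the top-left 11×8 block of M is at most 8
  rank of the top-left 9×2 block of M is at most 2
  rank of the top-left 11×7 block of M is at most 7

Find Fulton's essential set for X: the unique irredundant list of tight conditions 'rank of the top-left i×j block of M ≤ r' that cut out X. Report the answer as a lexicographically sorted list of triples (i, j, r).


Rank table r_w(11×11) implied by the 28 constraints:

  R[1]: 0 | 0 | 0 | 0 | 1 | 1 | 1 | 1 | 1 | 1 | 1
  R[2]: 0 | 0 | 0 | 0 | 1 | 1 | 1 | 1 | 2 | 2 | 2
  R[3]: 1 | 1 | 1 | 1 | 2 | 2 | 2 | 2 | 3 | 3 | 3
  R[4]: 1 | 2 | 2 | 2 | 3 | 3 | 3 | 3 | 4 | 4 | 4
  R[5]: 1 | 2 | 2 | 3 | 4 | 4 | 4 | 4 | 5 | 5 | 5
  R[6]: 1 | 2 | 2 | 3 | 4 | 4 | 5 | 5 | 6 | 6 | 6
  R[7]: 1 | 2 | 3 | 4 | 5 | 5 | 6 | 6 | 7 | 7 | 7
  R[8]: 1 | 2 | 3 | 4 | 5 | 5 | 6 | 6 | 7 | 7 | 8
  R[9]: 1 | 2 | 3 | 4 | 5 | 6 | 7 | 7 | 8 | 8 | 9
  R[10]: 1 | 2 | 3 | 4 | 5 | 6 | 7 | 7 | 8 | 9 | 10
  R[11]: 1 | 2 | 3 | 4 | 5 | 6 | 7 | 8 | 9 | 10 | 11

hence w(1..11) = (5, 9, 1, 2, 4, 7, 3, 11, 6, 10, 8).

Rothe diagram D(w) (18 cells), 8 SE-corners (essential conditions):

[(2, 4, 0), (2, 8, 1), (6, 3, 2), (6, 6, 4), (8, 6, 5), (8, 8, 6), (8, 10, 7), (10, 8, 7)]


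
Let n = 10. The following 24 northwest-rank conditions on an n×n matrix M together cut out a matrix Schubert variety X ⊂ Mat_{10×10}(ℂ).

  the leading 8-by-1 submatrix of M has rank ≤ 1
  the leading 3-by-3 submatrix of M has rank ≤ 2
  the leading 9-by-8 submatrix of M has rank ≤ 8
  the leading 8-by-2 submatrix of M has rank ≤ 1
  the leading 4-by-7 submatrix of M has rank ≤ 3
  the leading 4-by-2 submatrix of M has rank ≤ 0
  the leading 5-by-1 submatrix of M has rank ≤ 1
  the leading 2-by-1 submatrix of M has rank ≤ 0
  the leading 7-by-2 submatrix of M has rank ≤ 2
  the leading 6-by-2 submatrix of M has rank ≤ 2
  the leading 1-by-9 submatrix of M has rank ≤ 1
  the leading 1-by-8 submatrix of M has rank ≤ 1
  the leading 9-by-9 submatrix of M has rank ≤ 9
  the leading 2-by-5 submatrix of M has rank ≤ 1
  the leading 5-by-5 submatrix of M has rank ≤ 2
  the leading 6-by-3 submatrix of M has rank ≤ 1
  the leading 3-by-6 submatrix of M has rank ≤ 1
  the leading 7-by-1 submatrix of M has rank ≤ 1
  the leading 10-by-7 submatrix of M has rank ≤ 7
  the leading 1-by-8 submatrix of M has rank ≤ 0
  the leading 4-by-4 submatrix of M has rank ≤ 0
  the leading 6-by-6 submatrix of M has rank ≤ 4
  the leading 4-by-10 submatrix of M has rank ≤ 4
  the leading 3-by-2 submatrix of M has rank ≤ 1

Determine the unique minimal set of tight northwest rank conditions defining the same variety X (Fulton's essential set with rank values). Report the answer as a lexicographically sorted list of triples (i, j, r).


Reconstructing r_w from the 24 given conditions:

  R[1]: 0 | 0 | 0 | 0 | 0 | 0 | 0 | 0 | 1 | 1
  R[2]: 0 | 0 | 0 | 0 | 1 | 1 | 1 | 1 | 2 | 2
  R[3]: 0 | 0 | 0 | 0 | 1 | 1 | 2 | 2 | 3 | 3
  R[4]: 0 | 0 | 0 | 0 | 1 | 2 | 3 | 3 | 4 | 4
  R[5]: 1 | 1 | 1 | 1 | 2 | 3 | 4 | 4 | 5 | 5
  R[6]: 1 | 1 | 1 | 2 | 3 | 4 | 5 | 5 | 6 | 6
  R[7]: 1 | 1 | 2 | 3 | 4 | 5 | 6 | 6 | 7 | 7
  R[8]: 1 | 1 | 2 | 3 | 4 | 5 | 6 | 7 | 8 | 8
  R[9]: 1 | 2 | 3 | 4 | 5 | 6 | 7 | 8 | 9 | 9
  R[10]: 1 | 2 | 3 | 4 | 5 | 6 | 7 | 8 | 9 | 10

hence w(1..10) = (9, 5, 7, 6, 1, 4, 3, 8, 2, 10).

Fulton essential set (5 of the 25 Rothe cells):

[(1, 8, 0), (3, 6, 1), (4, 4, 0), (6, 3, 1), (8, 2, 1)]


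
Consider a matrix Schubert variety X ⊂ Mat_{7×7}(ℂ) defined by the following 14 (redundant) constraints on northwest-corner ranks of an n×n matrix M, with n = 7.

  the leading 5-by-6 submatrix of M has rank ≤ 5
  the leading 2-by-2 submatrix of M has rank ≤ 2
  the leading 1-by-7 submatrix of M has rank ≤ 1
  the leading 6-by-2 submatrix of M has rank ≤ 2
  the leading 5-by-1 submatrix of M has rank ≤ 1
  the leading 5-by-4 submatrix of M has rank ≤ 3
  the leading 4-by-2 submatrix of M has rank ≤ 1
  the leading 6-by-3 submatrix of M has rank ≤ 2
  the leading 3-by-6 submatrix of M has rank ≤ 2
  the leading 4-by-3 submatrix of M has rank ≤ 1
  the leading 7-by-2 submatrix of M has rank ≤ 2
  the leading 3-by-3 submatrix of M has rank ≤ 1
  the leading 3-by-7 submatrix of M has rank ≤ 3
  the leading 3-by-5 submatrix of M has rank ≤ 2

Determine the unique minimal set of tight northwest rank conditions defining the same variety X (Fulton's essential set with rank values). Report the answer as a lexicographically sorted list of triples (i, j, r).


Recovering R(i,j) via the rank-extension bound from the 14 conditions:

  i=1: 1  1  1  1  1  1  1
  i=2: 1  1  1  2  2  2  2
  i=3: 1  1  1  2  2  2  3
  i=4: 1  1  1  2  3  3  4
  i=5: 1  2  2  3  4  4  5
  i=6: 1  2  2  3  4  5  6
  i=7: 1  2  3  4  5  6  7

so w = (1, 4, 7, 5, 2, 6, 3).

Rothe diagram D(w) (9 cells), 3 SE-corners (essential conditions):

[(3, 6, 2), (4, 3, 1), (6, 3, 2)]


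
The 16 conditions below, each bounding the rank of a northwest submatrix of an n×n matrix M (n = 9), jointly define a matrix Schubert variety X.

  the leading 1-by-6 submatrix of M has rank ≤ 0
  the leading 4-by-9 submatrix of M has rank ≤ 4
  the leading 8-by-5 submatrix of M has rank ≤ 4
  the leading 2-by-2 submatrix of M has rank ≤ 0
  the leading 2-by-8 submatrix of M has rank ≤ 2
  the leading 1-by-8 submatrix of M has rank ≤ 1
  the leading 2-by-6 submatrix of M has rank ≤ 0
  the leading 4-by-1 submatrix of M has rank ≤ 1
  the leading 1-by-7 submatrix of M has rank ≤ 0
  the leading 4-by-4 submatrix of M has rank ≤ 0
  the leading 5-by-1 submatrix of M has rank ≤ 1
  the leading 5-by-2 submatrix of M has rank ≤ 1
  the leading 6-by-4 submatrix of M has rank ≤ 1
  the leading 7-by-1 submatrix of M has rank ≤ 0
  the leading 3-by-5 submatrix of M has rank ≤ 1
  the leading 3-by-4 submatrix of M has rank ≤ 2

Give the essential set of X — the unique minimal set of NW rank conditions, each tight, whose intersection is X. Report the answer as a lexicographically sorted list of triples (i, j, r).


Computing R[i][j] = min implied NW-rank bound (n=9, 16 conditions):

  i=1: 0 | 0 | 0 | 0 | 0 | 0 | 0 | 1 | 1
  i=2: 0 | 0 | 0 | 0 | 0 | 0 | 1 | 2 | 2
  i=3: 0 | 0 | 0 | 0 | 1 | 1 | 2 | 3 | 3
  i=4: 0 | 0 | 0 | 0 | 1 | 2 | 3 | 4 | 4
  i=5: 0 | 1 | 1 | 1 | 2 | 3 | 4 | 5 | 5
  i=6: 0 | 1 | 1 | 1 | 2 | 3 | 4 | 5 | 6
  i=7: 0 | 1 | 2 | 2 | 3 | 4 | 5 | 6 | 7
  i=8: 1 | 2 | 3 | 3 | 4 | 5 | 6 | 7 | 8
  i=9: 1 | 2 | 3 | 4 | 5 | 6 | 7 | 8 | 9

second differences of R give the permutation w = (8, 7, 5, 6, 2, 9, 3, 1, 4).

Rothe diagram D(w) (26 cells), 5 SE-corners (essential conditions):

[(1, 7, 0), (2, 6, 0), (4, 4, 0), (6, 4, 1), (7, 1, 0)]


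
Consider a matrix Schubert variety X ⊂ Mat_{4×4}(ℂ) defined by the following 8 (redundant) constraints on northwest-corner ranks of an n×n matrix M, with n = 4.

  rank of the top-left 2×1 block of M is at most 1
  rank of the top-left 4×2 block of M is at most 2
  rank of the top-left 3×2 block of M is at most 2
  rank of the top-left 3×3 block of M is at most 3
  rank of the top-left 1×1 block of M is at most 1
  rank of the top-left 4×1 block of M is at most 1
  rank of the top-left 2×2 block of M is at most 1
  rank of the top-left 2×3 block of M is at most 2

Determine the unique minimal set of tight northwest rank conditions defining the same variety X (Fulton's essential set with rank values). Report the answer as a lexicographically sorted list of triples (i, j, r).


Computing R[i][j] = min implied NW-rank bound (n=4, 8 conditions):

  R[1]: 1, 1, 1, 1
  R[2]: 1, 1, 2, 2
  R[3]: 1, 2, 3, 3
  R[4]: 1, 2, 3, 4

reading off 1-entries of Δ²R: w = (1, 3, 2, 4).

Fulton essential set (the sole Rothe cell):

[(2, 2, 1)]


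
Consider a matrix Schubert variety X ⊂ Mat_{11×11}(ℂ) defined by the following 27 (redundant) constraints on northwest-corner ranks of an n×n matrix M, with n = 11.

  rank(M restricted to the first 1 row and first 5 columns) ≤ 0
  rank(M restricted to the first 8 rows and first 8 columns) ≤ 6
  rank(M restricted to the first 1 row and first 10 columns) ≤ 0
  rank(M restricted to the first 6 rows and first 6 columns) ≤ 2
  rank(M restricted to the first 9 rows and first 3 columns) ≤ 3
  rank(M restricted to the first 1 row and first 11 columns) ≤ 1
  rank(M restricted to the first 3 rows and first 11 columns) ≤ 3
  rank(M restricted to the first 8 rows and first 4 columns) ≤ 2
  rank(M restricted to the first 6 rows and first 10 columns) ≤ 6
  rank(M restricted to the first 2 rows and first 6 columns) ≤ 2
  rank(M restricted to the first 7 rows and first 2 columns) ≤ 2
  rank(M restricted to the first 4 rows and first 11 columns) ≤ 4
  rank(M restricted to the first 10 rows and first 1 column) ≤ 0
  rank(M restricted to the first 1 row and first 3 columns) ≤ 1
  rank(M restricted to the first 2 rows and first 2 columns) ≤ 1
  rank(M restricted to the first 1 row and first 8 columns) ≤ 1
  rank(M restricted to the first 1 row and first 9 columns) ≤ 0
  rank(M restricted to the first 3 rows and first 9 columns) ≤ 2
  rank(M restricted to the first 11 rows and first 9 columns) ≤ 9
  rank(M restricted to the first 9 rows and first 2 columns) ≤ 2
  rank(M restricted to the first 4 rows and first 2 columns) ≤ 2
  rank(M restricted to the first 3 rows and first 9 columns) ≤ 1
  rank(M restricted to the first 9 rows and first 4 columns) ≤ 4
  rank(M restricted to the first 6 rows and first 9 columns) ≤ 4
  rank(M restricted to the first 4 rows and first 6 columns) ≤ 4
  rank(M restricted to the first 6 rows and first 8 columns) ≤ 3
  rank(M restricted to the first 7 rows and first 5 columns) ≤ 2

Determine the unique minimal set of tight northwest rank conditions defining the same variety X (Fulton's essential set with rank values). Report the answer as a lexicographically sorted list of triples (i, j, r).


Reconstructing r_w from the 27 given conditions:

  0 | 0 | 0 | 0 | 0 | 0 | 0 | 0 | 0 | 0 | 1
  0 | 1 | 1 | 1 | 1 | 1 | 1 | 1 | 1 | 1 | 2
  0 | 1 | 1 | 1 | 1 | 1 | 1 | 1 | 1 | 2 | 3
  0 | 1 | 2 | 2 | 2 | 2 | 2 | 2 | 2 | 3 | 4
  0 | 1 | 2 | 2 | 2 | 2 | 3 | 3 | 3 | 4 | 5
  0 | 1 | 2 | 2 | 2 | 2 | 3 | 3 | 4 | 5 | 6
  0 | 1 | 2 | 2 | 2 | 3 | 4 | 4 | 5 | 6 | 7
  0 | 1 | 2 | 2 | 3 | 4 | 5 | 5 | 6 | 7 | 8
  0 | 1 | 2 | 3 | 4 | 5 | 6 | 6 | 7 | 8 | 9
  0 | 1 | 2 | 3 | 4 | 5 | 6 | 7 | 8 | 9 | 10
  1 | 2 | 3 | 4 | 5 | 6 | 7 | 8 | 9 | 10 | 11

second differences of R give the permutation w = (11, 2, 10, 3, 7, 9, 6, 5, 4, 8, 1).

Rothe diagram D(w) (36 cells), 7 SE-corners (essential conditions):

[(1, 10, 0), (3, 9, 1), (6, 6, 2), (6, 8, 3), (7, 5, 2), (8, 4, 2), (10, 1, 0)]


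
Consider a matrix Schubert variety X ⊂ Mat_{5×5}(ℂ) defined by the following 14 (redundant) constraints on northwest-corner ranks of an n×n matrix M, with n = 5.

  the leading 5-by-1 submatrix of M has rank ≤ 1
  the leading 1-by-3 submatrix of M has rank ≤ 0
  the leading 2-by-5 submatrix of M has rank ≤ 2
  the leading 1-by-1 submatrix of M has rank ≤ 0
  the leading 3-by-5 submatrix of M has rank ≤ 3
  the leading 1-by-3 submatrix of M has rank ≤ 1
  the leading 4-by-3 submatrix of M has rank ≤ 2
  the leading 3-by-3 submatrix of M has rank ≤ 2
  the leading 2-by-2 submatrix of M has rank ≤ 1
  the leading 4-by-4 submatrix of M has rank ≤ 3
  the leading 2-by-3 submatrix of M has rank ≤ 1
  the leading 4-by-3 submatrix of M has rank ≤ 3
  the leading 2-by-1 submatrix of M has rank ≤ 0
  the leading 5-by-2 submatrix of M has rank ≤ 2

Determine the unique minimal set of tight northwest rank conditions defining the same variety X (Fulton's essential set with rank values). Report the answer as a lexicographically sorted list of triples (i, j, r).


Recovering R(i,j) via the rank-extension bound from the 14 conditions:

  0 | 0 | 0 | 1 | 1
  0 | 1 | 1 | 2 | 2
  1 | 2 | 2 | 3 | 3
  1 | 2 | 2 | 3 | 4
  1 | 2 | 3 | 4 | 5

the unique w with this rank table is (4, 2, 1, 5, 3).

ℓ(w)=5; the 3 essential cells (i,j,r):

[(1, 3, 0), (2, 1, 0), (4, 3, 2)]


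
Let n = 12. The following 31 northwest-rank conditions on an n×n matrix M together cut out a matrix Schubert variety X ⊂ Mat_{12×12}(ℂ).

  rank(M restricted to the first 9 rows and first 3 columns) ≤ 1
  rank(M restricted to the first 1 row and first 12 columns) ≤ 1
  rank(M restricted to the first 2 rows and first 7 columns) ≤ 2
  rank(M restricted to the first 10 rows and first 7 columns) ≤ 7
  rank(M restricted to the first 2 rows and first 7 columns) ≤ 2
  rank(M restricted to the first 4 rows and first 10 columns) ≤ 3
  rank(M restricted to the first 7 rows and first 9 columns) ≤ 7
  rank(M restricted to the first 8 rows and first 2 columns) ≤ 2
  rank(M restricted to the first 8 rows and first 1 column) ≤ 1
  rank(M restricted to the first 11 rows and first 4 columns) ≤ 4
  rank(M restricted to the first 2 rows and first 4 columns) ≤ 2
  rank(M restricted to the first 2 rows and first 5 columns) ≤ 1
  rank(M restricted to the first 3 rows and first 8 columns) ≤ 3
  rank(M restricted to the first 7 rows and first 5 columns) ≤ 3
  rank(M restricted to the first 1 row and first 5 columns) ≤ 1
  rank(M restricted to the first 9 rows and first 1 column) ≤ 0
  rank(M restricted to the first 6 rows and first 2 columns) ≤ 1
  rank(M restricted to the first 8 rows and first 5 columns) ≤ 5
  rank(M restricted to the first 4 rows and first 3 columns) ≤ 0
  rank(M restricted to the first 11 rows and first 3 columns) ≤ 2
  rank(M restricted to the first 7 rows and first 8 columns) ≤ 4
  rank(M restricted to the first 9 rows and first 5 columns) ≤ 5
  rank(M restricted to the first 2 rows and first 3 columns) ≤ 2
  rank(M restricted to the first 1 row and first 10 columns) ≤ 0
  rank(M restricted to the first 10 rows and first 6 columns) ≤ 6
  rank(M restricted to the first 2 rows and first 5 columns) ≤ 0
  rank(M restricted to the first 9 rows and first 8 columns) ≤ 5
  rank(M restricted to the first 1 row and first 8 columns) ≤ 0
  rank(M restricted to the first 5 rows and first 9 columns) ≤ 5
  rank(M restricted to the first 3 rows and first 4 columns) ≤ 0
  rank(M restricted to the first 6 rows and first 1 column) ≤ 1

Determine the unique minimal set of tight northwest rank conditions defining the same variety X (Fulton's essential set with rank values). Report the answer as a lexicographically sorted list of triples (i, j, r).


The tightest implied rank at each (i,j), from the 31 conditions:

  R[1]: 0 0 0 0 0 0 0 0 0 0 1 1
  R[2]: 0 0 0 0 0 1 1 1 1 1 2 2
  R[3]: 0 0 0 0 1 2 2 2 2 2 3 3
  R[4]: 0 0 0 1 2 3 3 3 3 3 4 4
  R[5]: 0 1 1 2 3 4 4 4 4 4 5 5
  R[6]: 0 1 1 2 3 4 4 4 5 5 6 6
  R[7]: 0 1 1 2 3 4 4 4 5 6 7 7
  R[8]: 0 1 1 2 3 4 5 5 6 7 8 8
  R[9]: 0 1 1 2 3 4 5 5 6 7 8 9
  R[10]: 1 2 2 3 4 5 6 6 7 8 9 10
  R[11]: 1 2 2 3 4 5 6 7 8 9 10 11
  R[12]: 1 2 3 4 5 6 7 8 9 10 11 12

hence w(1..12) = (11, 6, 5, 4, 2, 9, 10, 7, 12, 1, 8, 3).

Rothe diagram D(w) (37 cells), 9 SE-corners (essential conditions):

[(1, 10, 0), (2, 5, 0), (3, 4, 0), (4, 3, 0), (7, 8, 4), (9, 1, 0), (9, 3, 1), (9, 8, 5), (11, 3, 2)]


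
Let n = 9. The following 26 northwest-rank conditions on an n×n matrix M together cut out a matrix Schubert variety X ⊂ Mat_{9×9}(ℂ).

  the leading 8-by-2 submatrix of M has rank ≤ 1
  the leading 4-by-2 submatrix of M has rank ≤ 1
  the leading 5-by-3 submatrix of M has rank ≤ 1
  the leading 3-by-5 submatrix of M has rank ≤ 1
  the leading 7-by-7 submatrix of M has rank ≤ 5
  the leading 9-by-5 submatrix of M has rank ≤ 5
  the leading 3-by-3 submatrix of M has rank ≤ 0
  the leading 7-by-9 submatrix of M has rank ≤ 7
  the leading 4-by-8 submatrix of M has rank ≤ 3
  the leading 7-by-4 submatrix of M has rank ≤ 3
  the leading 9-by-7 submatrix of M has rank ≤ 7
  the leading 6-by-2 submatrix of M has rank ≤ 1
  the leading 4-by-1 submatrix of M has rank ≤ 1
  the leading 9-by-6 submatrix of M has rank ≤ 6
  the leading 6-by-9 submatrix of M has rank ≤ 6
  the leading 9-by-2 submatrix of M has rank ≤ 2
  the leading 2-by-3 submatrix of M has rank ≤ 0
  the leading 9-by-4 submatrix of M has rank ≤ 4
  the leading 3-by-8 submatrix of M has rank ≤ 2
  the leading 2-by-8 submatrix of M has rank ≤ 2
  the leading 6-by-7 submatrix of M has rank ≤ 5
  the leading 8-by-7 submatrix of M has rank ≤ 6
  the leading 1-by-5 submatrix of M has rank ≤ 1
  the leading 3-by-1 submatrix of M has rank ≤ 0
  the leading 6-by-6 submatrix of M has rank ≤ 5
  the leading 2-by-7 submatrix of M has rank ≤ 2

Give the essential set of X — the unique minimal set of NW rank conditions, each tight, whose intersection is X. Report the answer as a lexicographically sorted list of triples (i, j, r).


Recovering R(i,j) via the rank-extension bound from the 26 conditions:

  0  0  0  1  1  1  1  1  1
  0  0  0  1  1  2  2  2  2
  0  0  0  1  1  2  2  2  3
  1  1  1  2  2  3  3  3  4
  1  1  1  2  3  4  4  4  5
  1  1  2  3  4  5  5  5  6
  1  1  2  3  4  5  5  6  7
  1  1  2  3  4  5  6  7  8
  1  2  3  4  5  6  7  8  9

so w = (4, 6, 9, 1, 5, 3, 8, 7, 2).

D(w) has 19 cells with 6 SE-corners; essential set:

[(3, 3, 0), (3, 5, 1), (3, 8, 2), (5, 3, 1), (7, 7, 5), (8, 2, 1)]


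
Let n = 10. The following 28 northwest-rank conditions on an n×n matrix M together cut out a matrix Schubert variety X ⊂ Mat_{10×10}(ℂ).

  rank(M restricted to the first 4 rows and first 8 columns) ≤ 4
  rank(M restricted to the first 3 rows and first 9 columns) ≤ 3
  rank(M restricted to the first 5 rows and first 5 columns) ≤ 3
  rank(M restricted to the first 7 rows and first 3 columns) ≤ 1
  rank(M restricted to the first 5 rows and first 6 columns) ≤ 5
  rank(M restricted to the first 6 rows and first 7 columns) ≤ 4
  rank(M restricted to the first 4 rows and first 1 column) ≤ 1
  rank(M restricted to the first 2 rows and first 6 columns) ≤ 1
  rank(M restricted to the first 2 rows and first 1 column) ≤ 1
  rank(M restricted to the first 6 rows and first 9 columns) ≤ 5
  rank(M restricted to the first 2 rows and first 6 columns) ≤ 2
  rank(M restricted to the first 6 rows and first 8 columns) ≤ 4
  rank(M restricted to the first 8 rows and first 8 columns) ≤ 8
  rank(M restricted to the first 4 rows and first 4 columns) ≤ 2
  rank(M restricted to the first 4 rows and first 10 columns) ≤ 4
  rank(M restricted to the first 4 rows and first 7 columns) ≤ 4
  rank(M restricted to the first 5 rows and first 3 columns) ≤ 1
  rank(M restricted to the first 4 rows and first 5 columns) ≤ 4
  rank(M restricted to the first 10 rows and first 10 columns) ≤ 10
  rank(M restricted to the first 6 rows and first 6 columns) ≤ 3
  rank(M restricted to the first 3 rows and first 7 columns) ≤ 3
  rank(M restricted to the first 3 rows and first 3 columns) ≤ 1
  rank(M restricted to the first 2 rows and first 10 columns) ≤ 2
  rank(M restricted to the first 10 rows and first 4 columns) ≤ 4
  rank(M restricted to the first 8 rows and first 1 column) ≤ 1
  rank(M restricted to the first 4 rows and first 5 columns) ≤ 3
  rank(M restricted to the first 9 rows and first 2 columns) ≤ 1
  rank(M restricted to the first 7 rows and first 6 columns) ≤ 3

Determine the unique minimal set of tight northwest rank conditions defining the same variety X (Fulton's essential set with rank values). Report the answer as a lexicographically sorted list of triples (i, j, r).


Computing R[i][j] = min implied NW-rank bound (n=10, 28 conditions):

  i=1: 1 | 1 | 1 | 1 | 1 | 1 | 1 | 1 | 1 | 1
  i=2: 1 | 1 | 1 | 1 | 1 | 1 | 2 | 2 | 2 | 2
  i=3: 1 | 1 | 1 | 2 | 2 | 2 | 3 | 3 | 3 | 3
  i=4: 1 | 1 | 1 | 2 | 3 | 3 | 4 | 4 | 4 | 4
  i=5: 1 | 1 | 1 | 2 | 3 | 3 | 4 | 4 | 5 | 5
  i=6: 1 | 1 | 1 | 2 | 3 | 3 | 4 | 4 | 5 | 6
  i=7: 1 | 1 | 1 | 2 | 3 | 3 | 4 | 5 | 6 | 7
  i=8: 1 | 1 | 2 | 3 | 4 | 4 | 5 | 6 | 7 | 8
  i=9: 1 | 1 | 2 | 3 | 4 | 5 | 6 | 7 | 8 | 9
  i=10: 1 | 2 | 3 | 4 | 5 | 6 | 7 | 8 | 9 | 10

the unique w with this rank table is (1, 7, 4, 5, 9, 10, 8, 3, 6, 2).

Fulton essential set (5 of the 22 Rothe cells):

[(2, 6, 1), (6, 8, 4), (7, 3, 1), (7, 6, 3), (9, 2, 1)]
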